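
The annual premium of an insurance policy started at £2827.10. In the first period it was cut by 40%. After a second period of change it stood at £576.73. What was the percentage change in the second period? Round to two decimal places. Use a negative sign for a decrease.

-66.00%

After the first period: £2827.10 × 0.6 = £1696.26.
Second-period multiplier: £576.73 ÷ £1696.26 ≈ 0.340001.
That is a change of -66.00%.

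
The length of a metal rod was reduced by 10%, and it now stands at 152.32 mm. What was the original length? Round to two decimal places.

The overall multiplier applied was 0.9.
So the original length was 152.32 ÷ 0.9 ≈ 169.24 mm.

169.24 mm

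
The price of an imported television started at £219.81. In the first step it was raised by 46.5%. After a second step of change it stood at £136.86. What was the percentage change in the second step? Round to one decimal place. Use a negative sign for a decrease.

-57.5%

After the first step: £219.81 × 1.465 = £322.02165.
Second-step multiplier: £136.86 ÷ £322.02165 ≈ 0.425.
That is a change of -57.5%.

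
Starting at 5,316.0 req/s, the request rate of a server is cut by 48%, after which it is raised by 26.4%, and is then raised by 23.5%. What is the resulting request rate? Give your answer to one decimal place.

Apply the 48% decrease: 5,316.0 × 0.52 = 2764.32.
26.4% increase: 2764.32 × 1.264 = 3494.10048.
After the 23.5% increase: 3494.10048 × 1.235 = 4315.2140928 ≈ 4,315.2.

4,315.2 req/s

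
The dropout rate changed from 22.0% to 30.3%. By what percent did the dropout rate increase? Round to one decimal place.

37.7%

The change is 30.3 − 22.0 = 8.3 percentage points.
Relative to the original 22.0%, that is 8.3 ÷ 22.0 ≈ 37.7%.
So the dropout rate rose by 37.7%.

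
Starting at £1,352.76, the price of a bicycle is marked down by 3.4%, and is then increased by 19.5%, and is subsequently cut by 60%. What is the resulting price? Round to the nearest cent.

3.4% decrease: £1,352.76 × 0.966 = £1306.76616.
After the 19.5% increase: £1306.76616 × 1.195 = £1561.5855612.
After the 60% decrease: £1561.5855612 × 0.4 = £624.63422448 ≈ £624.63.

£624.63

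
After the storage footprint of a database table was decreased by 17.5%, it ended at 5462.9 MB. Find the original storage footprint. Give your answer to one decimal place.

The overall multiplier applied was 0.825.
So the original storage footprint was 5462.9 ÷ 0.825 ≈ 6621.7 MB.

6621.7 MB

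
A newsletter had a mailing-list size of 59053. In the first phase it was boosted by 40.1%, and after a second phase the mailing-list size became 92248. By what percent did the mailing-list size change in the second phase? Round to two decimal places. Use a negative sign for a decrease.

11.50%

After the first phase: 59053 × 1.401 = 82733.253.
Second-phase multiplier: 92248 ÷ 82733.253 ≈ 1.115005.
That is a change of 11.50%.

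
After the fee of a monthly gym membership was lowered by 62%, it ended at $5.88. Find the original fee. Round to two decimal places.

$15.47

The overall multiplier applied was 0.38.
So the original fee was $5.88 ÷ 0.38 ≈ $15.47.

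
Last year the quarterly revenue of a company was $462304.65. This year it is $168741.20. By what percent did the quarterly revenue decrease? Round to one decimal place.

63.5%

Change: $168741.20 − $462304.65 = -$293563.45.
Relative to the original: -$293563.45 ÷ $462304.65 ≈ -63.5%.
So the quarterly revenue decreased by 63.5%.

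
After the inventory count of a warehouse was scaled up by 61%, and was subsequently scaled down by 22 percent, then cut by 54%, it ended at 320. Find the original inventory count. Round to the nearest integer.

554

The overall multiplier applied was 1.61 × 0.78 × 0.46 = 0.577668.
So the original inventory count was 320 ÷ 0.577668 ≈ 554.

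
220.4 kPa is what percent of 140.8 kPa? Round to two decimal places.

220.4 kPa ÷ 140.8 kPa ≈ 156.53%.

156.53%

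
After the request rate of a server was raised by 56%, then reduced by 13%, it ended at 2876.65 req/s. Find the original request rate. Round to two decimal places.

2119.55 req/s

The overall multiplier applied was 1.56 × 0.87 = 1.3572.
So the original request rate was 2876.65 ÷ 1.3572 ≈ 2119.55 req/s.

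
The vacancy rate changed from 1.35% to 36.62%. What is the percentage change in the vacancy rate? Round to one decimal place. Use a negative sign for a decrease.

2612.6%

The change is 36.62 − 1.35 = 35.27 percentage points.
Relative to the original 1.35%, that is 35.27 ÷ 1.35 ≈ 2612.6%.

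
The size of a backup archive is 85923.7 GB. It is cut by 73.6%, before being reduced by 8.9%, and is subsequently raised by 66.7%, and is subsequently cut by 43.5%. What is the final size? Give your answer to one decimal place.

19463.4 GB

Apply the 73.6% decrease: 85923.7 × 0.264 = 22683.8568.
8.9% decrease: 22683.8568 × 0.911 = 20664.9935448.
After the 66.7% increase: 20664.9935448 × 1.667 = 34448.5442391816.
After the 43.5% decrease: 34448.5442391816 × 0.565 = 19463.427495137604 ≈ 19463.4.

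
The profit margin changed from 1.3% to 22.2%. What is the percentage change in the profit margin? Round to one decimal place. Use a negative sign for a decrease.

1607.7%

The change is 22.2 − 1.3 = 20.9 percentage points.
Relative to the original 1.3%, that is 20.9 ÷ 1.3 ≈ 1607.7%.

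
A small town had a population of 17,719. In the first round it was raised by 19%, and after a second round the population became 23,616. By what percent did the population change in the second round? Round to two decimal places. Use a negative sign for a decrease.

12.00%

After the first round: 17,719 × 1.19 = 21085.61.
Second-round multiplier: 23,616 ÷ 21085.61 ≈ 1.120006.
That is a change of 12.00%.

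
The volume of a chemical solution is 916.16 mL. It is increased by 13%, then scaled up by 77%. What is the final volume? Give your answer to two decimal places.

1832.41 mL

Apply the 13% increase: 916.16 × 1.13 = 1035.2608.
77% increase: 1035.2608 × 1.77 = 1832.411616 ≈ 1832.41.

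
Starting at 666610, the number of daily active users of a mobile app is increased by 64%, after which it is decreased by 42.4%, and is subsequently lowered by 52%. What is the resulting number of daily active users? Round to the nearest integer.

302259

Each change multiplies by a factor: 1.64 × 0.576 × 0.48 = 0.4534272.
666610 × 0.4534272 = 302259.105792 ≈ 302259.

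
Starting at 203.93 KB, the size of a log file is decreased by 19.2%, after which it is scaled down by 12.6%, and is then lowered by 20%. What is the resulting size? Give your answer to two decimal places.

115.21 KB

19.2% decrease: 203.93 × 0.808 = 164.77544.
After the 12.6% decrease: 164.77544 × 0.874 = 144.01373456.
After the 20% decrease: 144.01373456 × 0.8 = 115.210987648 ≈ 115.21.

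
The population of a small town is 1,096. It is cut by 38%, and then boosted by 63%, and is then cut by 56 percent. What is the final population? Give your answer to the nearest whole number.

487

Each change multiplies by a factor: 0.62 × 1.63 × 0.44 = 0.444664.
1,096 × 0.444664 = 487.351744 ≈ 487.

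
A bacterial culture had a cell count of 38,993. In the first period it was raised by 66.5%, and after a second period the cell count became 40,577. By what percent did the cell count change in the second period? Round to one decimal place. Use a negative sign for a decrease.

-37.5%

After the first period: 38,993 × 1.665 = 64923.345.
Second-period multiplier: 40,577 ÷ 64923.345 ≈ 0.625.
That is a change of -37.5%.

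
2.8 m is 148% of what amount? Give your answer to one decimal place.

2.8 m ÷ 1.48 ≈ 1.9 m.

1.9 m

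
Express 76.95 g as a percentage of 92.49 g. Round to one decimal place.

76.95 g ÷ 92.49 g ≈ 83.2%.

83.2%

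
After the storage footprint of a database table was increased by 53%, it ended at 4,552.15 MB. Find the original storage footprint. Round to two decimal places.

The overall multiplier applied was 1.53.
So the original storage footprint was 4,552.15 ÷ 1.53 ≈ 2,975.26 MB.

2,975.26 MB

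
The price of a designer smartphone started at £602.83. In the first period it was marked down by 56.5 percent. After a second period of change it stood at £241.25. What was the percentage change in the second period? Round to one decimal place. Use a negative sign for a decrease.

After the first period: £602.83 × 0.435 = £262.23105.
Second-period multiplier: £241.25 ÷ £262.23105 ≈ 0.91999.
That is a change of -8.0%.

-8.0%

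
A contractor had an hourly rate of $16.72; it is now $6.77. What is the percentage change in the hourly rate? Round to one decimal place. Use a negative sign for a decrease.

Change: $6.77 − $16.72 = -$9.95.
Relative to the original: -$9.95 ÷ $16.72 ≈ -59.5%.

-59.5%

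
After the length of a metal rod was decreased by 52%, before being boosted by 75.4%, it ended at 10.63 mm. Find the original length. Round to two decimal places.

12.63 mm

The overall multiplier applied was 0.48 × 1.754 = 0.84192.
So the original length was 10.63 ÷ 0.84192 ≈ 12.63 mm.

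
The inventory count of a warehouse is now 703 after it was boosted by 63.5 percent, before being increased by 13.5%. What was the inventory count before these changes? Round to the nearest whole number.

379

Undoing the 13.5% increase: 703 ÷ 1.135 ≈ 619.38326.
Undoing the 63.5% increase: 619.38326 ÷ 1.635 ≈ 379.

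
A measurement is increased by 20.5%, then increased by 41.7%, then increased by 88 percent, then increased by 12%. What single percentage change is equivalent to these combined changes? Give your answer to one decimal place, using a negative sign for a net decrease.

259.5%

A 20.5% increase multiplies by 1.205.
Then a 41.7% increase: 1.205 × 1.417 = 1.707485.
Then an 88% increase: 1.707485 × 1.88 = 3.2100718.
Then a 12% increase: 3.2100718 × 1.12 = 3.595280416.
Overall factor 3.595280416, i.e. 259.5%.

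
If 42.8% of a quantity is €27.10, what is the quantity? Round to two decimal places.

€63.32

€27.10 ÷ 0.428 ≈ €63.32.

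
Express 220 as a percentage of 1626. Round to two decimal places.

220 ÷ 1626 ≈ 13.53%.

13.53%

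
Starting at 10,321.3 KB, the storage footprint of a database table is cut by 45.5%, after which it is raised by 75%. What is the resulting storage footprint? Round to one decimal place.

Apply the 45.5% decrease: 10,321.3 × 0.545 = 5625.1085.
Apply the 75% increase: 5625.1085 × 1.75 = 9843.939875 ≈ 9,843.9.

9,843.9 KB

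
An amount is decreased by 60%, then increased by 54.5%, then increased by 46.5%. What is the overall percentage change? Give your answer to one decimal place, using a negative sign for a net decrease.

-9.5%

The combined multiplier is 0.4 × 1.545 × 1.465 = 0.90537.
That corresponds to a decrease of 9.5%.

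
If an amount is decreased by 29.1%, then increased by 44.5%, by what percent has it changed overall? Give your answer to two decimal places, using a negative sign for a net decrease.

2.45%

A 29.1% decrease multiplies by 0.709.
Then a 44.5% increase: 0.709 × 1.445 = 1.024505.
Overall factor 1.024505, i.e. 2.45%.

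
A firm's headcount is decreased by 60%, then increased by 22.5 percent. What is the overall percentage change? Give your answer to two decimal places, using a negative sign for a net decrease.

-51.00%

A 60% decrease multiplies by 0.4.
Then a 22.5% increase: 0.4 × 1.225 = 0.49.
Overall factor 0.49, i.e. -51.00%.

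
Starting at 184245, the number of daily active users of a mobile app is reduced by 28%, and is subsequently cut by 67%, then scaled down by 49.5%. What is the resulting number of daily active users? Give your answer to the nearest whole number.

Apply the 28% decrease: 184245 × 0.72 = 132656.4.
67% decrease: 132656.4 × 0.33 = 43776.612.
After the 49.5% decrease: 43776.612 × 0.505 = 22107.18906 ≈ 22107.

22107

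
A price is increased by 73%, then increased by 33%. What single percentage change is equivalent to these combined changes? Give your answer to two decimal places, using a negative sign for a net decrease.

A 73% increase multiplies by 1.73.
Then a 33% increase: 1.73 × 1.33 = 2.3009.
Overall factor 2.3009, i.e. 130.09%.

130.09%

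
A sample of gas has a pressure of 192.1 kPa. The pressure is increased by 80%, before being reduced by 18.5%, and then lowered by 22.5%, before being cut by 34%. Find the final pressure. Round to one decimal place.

144.1 kPa

Each change multiplies by a factor: 1.8 × 0.815 × 0.775 × 0.66 = 0.7503705.
192.1 × 0.7503705 = 144.14617305 ≈ 144.1.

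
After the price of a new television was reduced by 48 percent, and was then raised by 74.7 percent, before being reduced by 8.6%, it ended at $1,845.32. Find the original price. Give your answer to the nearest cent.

$2,222.44

The overall multiplier applied was 0.52 × 1.747 × 0.914 = 0.83031416.
So the original price was $1,845.32 ÷ 0.83031416 ≈ $2,222.44.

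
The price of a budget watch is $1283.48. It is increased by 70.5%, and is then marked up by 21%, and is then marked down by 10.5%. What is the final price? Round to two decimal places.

Each change multiplies by a factor: 1.705 × 1.21 × 0.895 = 1.84642975.
$1283.48 × 1.84642975 = $2369.85565553 ≈ $2369.86.

$2369.86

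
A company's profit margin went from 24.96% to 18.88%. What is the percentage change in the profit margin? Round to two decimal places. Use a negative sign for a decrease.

The change is 18.88 − 24.96 = -6.08 percentage points.
Relative to the original 24.96%, that is -6.08 ÷ 24.96 ≈ -24.36%.

-24.36%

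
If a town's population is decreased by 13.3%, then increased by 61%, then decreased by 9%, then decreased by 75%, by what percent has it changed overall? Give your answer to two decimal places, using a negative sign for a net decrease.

-68.24%

The combined multiplier is 0.867 × 1.61 × 0.91 × 0.25 = 0.317560425.
That corresponds to a decrease of 68.24%.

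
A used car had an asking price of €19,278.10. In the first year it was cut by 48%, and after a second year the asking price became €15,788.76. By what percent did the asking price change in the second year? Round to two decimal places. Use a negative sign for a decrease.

57.50%

After the first year: €19,278.10 × 0.52 = €10024.612.
Second-year multiplier: €15,788.76 ÷ €10024.612 ≈ 1.575.
That is a change of 57.50%.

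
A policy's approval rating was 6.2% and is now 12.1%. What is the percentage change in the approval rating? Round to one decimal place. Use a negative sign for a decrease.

The change is 12.1 − 6.2 = 5.9 percentage points.
Relative to the original 6.2%, that is 5.9 ÷ 6.2 ≈ 95.2%.

95.2%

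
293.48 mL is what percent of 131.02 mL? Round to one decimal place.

293.48 mL ÷ 131.02 mL ≈ 224.0%.

224.0%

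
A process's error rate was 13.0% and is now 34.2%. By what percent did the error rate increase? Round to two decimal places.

163.08%

The change is 34.2 − 13.0 = 21.2 percentage points.
Relative to the original 13.0%, that is 21.2 ÷ 13.0 ≈ 163.08%.
So the error rate rose by 163.08%.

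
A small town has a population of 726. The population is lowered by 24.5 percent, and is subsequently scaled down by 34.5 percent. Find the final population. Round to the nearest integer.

After the 24.5% decrease: 726 × 0.755 = 548.13.
Apply the 34.5% decrease: 548.13 × 0.655 = 359.02515 ≈ 359.

359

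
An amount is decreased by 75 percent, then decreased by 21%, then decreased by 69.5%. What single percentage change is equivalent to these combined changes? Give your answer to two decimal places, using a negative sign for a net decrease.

-93.98%

The combined multiplier is 0.25 × 0.79 × 0.305 = 0.0602375.
That corresponds to a decrease of 93.98%.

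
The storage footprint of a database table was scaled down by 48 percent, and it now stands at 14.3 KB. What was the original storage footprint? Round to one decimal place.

27.5 KB

The overall multiplier applied was 0.52.
So the original storage footprint was 14.3 ÷ 0.52 = 27.5 KB.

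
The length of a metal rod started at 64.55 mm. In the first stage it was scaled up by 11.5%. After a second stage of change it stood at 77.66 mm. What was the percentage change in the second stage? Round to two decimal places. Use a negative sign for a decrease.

7.90%

After the first stage: 64.55 × 1.115 = 71.97325.
Second-stage multiplier: 77.66 ÷ 71.97325 ≈ 1.079012.
That is a change of 7.90%.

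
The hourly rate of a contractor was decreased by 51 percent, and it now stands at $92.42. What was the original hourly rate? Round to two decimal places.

$188.61

The overall multiplier applied was 0.49.
So the original hourly rate was $92.42 ÷ 0.49 ≈ $188.61.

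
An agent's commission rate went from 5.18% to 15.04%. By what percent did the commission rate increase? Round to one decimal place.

190.3%

The change is 15.04 − 5.18 = 9.86 percentage points.
Relative to the original 5.18%, that is 9.86 ÷ 5.18 ≈ 190.3%.
So the commission rate rose by 190.3%.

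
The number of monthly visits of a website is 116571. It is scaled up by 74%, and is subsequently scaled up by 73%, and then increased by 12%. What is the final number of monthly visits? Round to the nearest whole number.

Apply the 74% increase: 116571 × 1.74 = 202833.54.
After the 73% increase: 202833.54 × 1.73 = 350902.0242.
After the 12% increase: 350902.0242 × 1.12 = 393010.267104 ≈ 393010.

393010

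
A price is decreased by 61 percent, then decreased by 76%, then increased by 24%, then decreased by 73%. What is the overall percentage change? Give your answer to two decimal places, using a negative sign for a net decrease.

The combined multiplier is 0.39 × 0.24 × 1.24 × 0.27 = 0.03133728.
That corresponds to a decrease of 96.87%.

-96.87%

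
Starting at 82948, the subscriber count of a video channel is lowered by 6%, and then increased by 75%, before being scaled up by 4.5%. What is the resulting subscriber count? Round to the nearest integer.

142590

Apply the 6% decrease: 82948 × 0.94 = 77971.12.
Apply the 75% increase: 77971.12 × 1.75 = 136449.46.
4.5% increase: 136449.46 × 1.045 = 142589.6857 ≈ 142590.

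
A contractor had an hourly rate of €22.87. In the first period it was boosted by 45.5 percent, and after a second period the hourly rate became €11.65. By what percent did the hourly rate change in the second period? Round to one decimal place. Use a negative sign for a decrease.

-65.0%

After the first period: €22.87 × 1.455 = €33.27585.
Second-period multiplier: €11.65 ÷ €33.27585 ≈ 0.3501.
That is a change of -65.0%.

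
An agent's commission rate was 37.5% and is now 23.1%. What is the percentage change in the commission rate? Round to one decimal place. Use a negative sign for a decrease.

The change is 23.1 − 37.5 = -14.4 percentage points.
Relative to the original 37.5%, that is -14.4 ÷ 37.5 = -38.4%.

-38.4%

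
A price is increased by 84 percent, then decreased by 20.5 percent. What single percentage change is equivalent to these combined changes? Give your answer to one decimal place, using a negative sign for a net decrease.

46.3%

An 84% increase multiplies by 1.84.
Then a 20.5% decrease: 1.84 × 0.795 = 1.4628.
Overall factor 1.4628, i.e. 46.3%.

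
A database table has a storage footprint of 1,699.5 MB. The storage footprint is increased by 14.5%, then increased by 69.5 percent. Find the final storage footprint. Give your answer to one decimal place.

Each change multiplies by a factor: 1.145 × 1.695 = 1.940775.
1,699.5 × 1.940775 = 3298.3471125 ≈ 3,298.3.

3,298.3 MB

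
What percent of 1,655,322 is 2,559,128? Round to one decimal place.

154.6%

2,559,128 ÷ 1,655,322 ≈ 154.6%.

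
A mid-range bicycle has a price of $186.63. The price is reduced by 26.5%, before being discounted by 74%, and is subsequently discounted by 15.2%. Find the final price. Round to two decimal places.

Each change multiplies by a factor: 0.735 × 0.26 × 0.848 = 0.1620528.
$186.63 × 0.1620528 = $30.243914064 ≈ $30.24.

$30.24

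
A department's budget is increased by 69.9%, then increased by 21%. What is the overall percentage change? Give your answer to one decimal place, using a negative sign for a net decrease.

A 69.9% increase multiplies by 1.699.
Then a 21% increase: 1.699 × 1.21 = 2.05579.
Overall factor 2.05579, i.e. 105.6%.

105.6%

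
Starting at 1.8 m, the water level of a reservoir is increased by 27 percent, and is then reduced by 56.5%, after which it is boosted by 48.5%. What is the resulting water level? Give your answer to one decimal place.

Apply the 27% increase: 1.8 × 1.27 = 2.286.
Apply the 56.5% decrease: 2.286 × 0.435 = 0.99441.
48.5% increase: 0.99441 × 1.485 = 1.47669885 ≈ 1.5.

1.5 m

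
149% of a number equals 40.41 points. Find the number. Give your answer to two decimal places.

27.12 points

40.41 points ÷ 1.49 ≈ 27.12 points.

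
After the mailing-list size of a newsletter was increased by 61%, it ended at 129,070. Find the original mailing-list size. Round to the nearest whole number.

80,168

The overall multiplier applied was 1.61.
So the original mailing-list size was 129,070 ÷ 1.61 ≈ 80,168.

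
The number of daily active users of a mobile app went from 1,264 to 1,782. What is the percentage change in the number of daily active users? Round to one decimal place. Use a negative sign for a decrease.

41.0%

Change: 1,782 − 1,264 = 518.
Relative to the original: 518 ÷ 1,264 ≈ 41.0%.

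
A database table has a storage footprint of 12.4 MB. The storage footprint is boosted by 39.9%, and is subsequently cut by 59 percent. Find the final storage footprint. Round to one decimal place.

7.1 MB

After the 39.9% increase: 12.4 × 1.399 = 17.3476.
After the 59% decrease: 17.3476 × 0.41 = 7.112516 ≈ 7.1.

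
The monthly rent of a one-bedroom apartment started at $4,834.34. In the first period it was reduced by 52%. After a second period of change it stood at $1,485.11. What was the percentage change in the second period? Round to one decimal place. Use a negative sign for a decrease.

After the first period: $4,834.34 × 0.48 = $2320.4832.
Second-period multiplier: $1,485.11 ÷ $2320.4832 ≈ 0.64.
That is a change of -36.0%.

-36.0%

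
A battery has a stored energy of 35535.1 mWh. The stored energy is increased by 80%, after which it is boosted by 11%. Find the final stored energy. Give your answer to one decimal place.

Each change multiplies by a factor: 1.8 × 1.11 = 1.998.
35535.1 × 1.998 = 70999.1298 ≈ 70999.1.

70999.1 mWh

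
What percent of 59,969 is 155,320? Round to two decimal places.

259.00%

155,320 ÷ 59,969 ≈ 259.00%.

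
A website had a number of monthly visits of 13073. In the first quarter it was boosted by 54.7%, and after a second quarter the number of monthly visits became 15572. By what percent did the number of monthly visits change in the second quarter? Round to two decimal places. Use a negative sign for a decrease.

After the first quarter: 13073 × 1.547 = 20223.931.
Second-quarter multiplier: 15572 ÷ 20223.931 ≈ 0.769979.
That is a change of -23.00%.

-23.00%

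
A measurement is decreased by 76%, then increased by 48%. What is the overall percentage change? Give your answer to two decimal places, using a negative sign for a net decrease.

A 76% decrease multiplies by 0.24.
Then a 48% increase: 0.24 × 1.48 = 0.3552.
Overall factor 0.3552, i.e. -64.48%.

-64.48%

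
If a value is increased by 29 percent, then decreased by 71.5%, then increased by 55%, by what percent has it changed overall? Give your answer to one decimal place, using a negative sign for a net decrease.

-43.0%

The combined multiplier is 1.29 × 0.285 × 1.55 = 0.5698575.
That corresponds to a decrease of 43.0%.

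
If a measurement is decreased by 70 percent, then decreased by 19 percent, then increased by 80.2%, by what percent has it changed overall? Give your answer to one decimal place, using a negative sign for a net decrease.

The combined multiplier is 0.3 × 0.81 × 1.802 = 0.437886.
That corresponds to a decrease of 56.2%.

-56.2%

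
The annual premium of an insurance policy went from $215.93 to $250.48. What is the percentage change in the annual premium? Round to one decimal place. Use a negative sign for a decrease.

Change: $250.48 − $215.93 = $34.55.
Relative to the original: $34.55 ÷ $215.93 ≈ 16.0%.

16.0%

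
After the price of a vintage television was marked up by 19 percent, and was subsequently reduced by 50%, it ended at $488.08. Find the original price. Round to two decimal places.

The overall multiplier applied was 1.19 × 0.5 = 0.595.
So the original price was $488.08 ÷ 0.595 ≈ $820.30.

$820.30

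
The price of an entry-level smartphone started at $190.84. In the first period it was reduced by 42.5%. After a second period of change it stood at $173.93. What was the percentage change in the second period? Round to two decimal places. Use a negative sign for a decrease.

After the first period: $190.84 × 0.575 = $109.733.
Second-period multiplier: $173.93 ÷ $109.733 ≈ 1.585029.
That is a change of 58.50%.

58.50%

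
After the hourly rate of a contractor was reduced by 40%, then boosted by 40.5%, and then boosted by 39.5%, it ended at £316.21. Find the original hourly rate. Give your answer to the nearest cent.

£268.89

Undoing the 39.5% increase: £316.21 ÷ 1.395 ≈ £226.673835.
Undoing the 40.5% increase: £226.673835 ÷ 1.405 ≈ £161.33369.
Undoing the 40% decrease: £161.33369 ÷ 0.6 ≈ £268.89.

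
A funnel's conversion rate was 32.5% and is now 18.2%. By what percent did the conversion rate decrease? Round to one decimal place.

The change is 18.2 − 32.5 = -14.3 percentage points.
Relative to the original 32.5%, that is -14.3 ÷ 32.5 = -44.0%.
So the conversion rate fell by 44.0%.

44.0%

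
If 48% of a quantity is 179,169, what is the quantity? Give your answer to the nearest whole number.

373,269

179,169 ÷ 0.48 ≈ 373,269.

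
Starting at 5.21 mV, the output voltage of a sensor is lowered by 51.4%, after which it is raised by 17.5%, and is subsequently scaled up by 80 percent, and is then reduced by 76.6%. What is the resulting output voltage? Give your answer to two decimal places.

Each change multiplies by a factor: 0.486 × 1.175 × 1.8 × 0.234 = 0.24052626.
5.21 × 0.24052626 = 1.2531418146 ≈ 1.25.

1.25 mV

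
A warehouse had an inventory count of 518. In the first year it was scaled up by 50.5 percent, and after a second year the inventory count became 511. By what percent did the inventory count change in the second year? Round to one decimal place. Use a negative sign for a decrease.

-34.5%

After the first year: 518 × 1.505 = 779.59.
Second-year multiplier: 511 ÷ 779.59 ≈ 0.65547.
That is a change of -34.5%.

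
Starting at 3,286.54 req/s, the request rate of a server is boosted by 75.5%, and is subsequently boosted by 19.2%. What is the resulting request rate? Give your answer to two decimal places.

6,875.31 req/s

75.5% increase: 3,286.54 × 1.755 = 5767.8777.
Apply the 19.2% increase: 5767.8777 × 1.192 = 6875.3102184 ≈ 6,875.31.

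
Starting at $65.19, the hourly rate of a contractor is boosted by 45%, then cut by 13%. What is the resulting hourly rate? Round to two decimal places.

Each change multiplies by a factor: 1.45 × 0.87 = 1.2615.
$65.19 × 1.2615 = $82.237185 ≈ $82.24.

$82.24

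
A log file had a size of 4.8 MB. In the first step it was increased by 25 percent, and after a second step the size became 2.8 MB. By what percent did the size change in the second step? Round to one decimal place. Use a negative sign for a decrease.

After the first step: 4.8 × 1.25 = 6.
Second-step multiplier: 2.8 ÷ 6 ≈ 0.46667.
That is a change of -53.3%.

-53.3%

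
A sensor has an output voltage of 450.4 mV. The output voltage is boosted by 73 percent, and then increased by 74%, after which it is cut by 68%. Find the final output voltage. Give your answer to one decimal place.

433.9 mV

Each change multiplies by a factor: 1.73 × 1.74 × 0.32 = 0.963264.
450.4 × 0.963264 = 433.8541056 ≈ 433.9.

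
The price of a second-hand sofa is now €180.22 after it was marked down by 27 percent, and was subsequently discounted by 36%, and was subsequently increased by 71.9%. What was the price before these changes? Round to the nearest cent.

The overall multiplier applied was 0.73 × 0.64 × 1.719 = 0.8031168.
So the original price was €180.22 ÷ 0.8031168 ≈ €224.40.

€224.40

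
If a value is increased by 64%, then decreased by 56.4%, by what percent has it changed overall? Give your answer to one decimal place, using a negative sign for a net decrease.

-28.5%

A 64% increase multiplies by 1.64.
Then a 56.4% decrease: 1.64 × 0.436 = 0.71504.
Overall factor 0.71504, i.e. -28.5%.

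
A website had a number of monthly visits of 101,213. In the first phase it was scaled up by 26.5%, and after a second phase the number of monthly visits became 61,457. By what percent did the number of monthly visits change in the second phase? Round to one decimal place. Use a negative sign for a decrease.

After the first phase: 101,213 × 1.265 = 128034.445.
Second-phase multiplier: 61,457 ÷ 128034.445 ≈ 0.48.
That is a change of -52.0%.

-52.0%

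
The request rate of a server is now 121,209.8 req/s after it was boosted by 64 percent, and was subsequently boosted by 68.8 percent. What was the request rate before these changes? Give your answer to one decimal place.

The overall multiplier applied was 1.64 × 1.688 = 2.76832.
So the original request rate was 121,209.8 ÷ 2.76832 ≈ 43,784.6 req/s.

43,784.6 req/s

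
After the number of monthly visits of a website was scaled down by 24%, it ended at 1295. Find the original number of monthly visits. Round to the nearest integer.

The overall multiplier applied was 0.76.
So the original number of monthly visits was 1295 ÷ 0.76 ≈ 1704.

1704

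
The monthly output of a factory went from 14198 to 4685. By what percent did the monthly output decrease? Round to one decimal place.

Change: 4685 − 14198 = -9513.
Relative to the original: -9513 ÷ 14198 ≈ -67.0%.
So the monthly output decreased by 67.0%.

67.0%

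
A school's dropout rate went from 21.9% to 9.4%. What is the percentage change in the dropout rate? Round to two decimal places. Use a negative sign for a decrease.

-57.08%

The change is 9.4 − 21.9 = -12.5 percentage points.
Relative to the original 21.9%, that is -12.5 ÷ 21.9 ≈ -57.08%.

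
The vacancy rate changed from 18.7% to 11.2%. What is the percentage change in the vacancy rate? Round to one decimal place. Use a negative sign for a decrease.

-40.1%

The change is 11.2 − 18.7 = -7.5 percentage points.
Relative to the original 18.7%, that is -7.5 ÷ 18.7 ≈ -40.1%.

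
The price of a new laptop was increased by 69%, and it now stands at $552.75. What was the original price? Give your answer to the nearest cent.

The overall multiplier applied was 1.69.
So the original price was $552.75 ÷ 1.69 ≈ $327.07.

$327.07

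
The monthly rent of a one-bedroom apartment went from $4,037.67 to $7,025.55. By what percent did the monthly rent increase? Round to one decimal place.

74.0%

Change: $7,025.55 − $4,037.67 = $2,987.88.
Relative to the original: $2,987.88 ÷ $4,037.67 ≈ 74.0%.
So the monthly rent increased by 74.0%.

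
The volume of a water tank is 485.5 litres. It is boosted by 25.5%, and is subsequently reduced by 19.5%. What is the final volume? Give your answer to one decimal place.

25.5% increase: 485.5 × 1.255 = 609.3025.
After the 19.5% decrease: 609.3025 × 0.805 = 490.4885125 ≈ 490.5.

490.5 litres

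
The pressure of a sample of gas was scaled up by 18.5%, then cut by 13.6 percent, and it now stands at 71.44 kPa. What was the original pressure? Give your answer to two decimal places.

69.78 kPa

The overall multiplier applied was 1.185 × 0.864 = 1.02384.
So the original pressure was 71.44 ÷ 1.02384 ≈ 69.78 kPa.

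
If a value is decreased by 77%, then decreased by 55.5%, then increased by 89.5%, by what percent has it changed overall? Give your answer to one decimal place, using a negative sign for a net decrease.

-80.6%

A 77% decrease multiplies by 0.23.
Then a 55.5% decrease: 0.23 × 0.445 = 0.10235.
Then an 89.5% increase: 0.10235 × 1.895 = 0.19395325.
Overall factor 0.19395325, i.e. -80.6%.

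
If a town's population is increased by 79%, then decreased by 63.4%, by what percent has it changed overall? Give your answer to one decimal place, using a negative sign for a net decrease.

-34.5%

The combined multiplier is 1.79 × 0.366 = 0.65514.
That corresponds to a decrease of 34.5%.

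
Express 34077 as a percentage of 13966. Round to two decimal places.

34077 ÷ 13966 ≈ 244.00%.

244.00%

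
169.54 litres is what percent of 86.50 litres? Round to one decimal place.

196.0%

169.54 litres ÷ 86.50 litres = 196.0%.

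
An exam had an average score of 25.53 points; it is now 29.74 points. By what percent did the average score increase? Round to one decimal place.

16.5%

Change: 29.74 − 25.53 = 4.21.
Relative to the original: 4.21 ÷ 25.53 ≈ 16.5%.
So the average score increased by 16.5%.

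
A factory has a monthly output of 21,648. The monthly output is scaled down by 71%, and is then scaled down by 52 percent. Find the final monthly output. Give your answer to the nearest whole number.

3,013

Each change multiplies by a factor: 0.29 × 0.48 = 0.1392.
21,648 × 0.1392 = 3013.4016 ≈ 3,013.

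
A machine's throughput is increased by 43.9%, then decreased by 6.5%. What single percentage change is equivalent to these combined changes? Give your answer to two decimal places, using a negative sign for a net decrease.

A 43.9% increase multiplies by 1.439.
Then a 6.5% decrease: 1.439 × 0.935 = 1.345465.
Overall factor 1.345465, i.e. 34.55%.

34.55%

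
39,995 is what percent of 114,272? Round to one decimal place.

39,995 ÷ 114,272 ≈ 35.0%.

35.0%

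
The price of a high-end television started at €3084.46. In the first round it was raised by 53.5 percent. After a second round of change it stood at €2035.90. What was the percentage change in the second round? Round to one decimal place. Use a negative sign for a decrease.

After the first round: €3084.46 × 1.535 = €4734.6461.
Second-round multiplier: €2035.90 ÷ €4734.6461 ≈ 0.43.
That is a change of -57.0%.

-57.0%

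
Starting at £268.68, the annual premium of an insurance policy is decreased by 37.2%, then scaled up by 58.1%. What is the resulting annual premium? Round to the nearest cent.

£266.76

Each change multiplies by a factor: 0.628 × 1.581 = 0.992868.
£268.68 × 0.992868 = £266.76377424 ≈ £266.76.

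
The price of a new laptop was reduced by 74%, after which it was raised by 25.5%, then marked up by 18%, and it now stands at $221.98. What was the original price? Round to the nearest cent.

$576.52

Undoing the 18% increase: $221.98 ÷ 1.18 ≈ $188.118644.
Undoing the 25.5% increase: $188.118644 ÷ 1.255 ≈ $149.895334.
Undoing the 74% decrease: $149.895334 ÷ 0.26 ≈ $576.52.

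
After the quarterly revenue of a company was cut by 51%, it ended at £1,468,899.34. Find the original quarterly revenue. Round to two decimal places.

The overall multiplier applied was 0.49.
So the original quarterly revenue was £1,468,899.34 ÷ 0.49 ≈ £2,997,753.76.

£2,997,753.76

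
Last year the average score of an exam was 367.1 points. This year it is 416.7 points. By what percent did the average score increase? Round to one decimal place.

Change: 416.7 − 367.1 = 49.6.
Relative to the original: 49.6 ÷ 367.1 ≈ 13.5%.
So the average score increased by 13.5%.

13.5%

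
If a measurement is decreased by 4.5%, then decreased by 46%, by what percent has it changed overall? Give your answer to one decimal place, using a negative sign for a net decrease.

The combined multiplier is 0.955 × 0.54 = 0.5157.
That corresponds to a decrease of 48.4%.

-48.4%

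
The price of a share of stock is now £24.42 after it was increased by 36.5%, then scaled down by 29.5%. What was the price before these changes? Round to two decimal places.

The overall multiplier applied was 1.365 × 0.705 = 0.962325.
So the original price was £24.42 ÷ 0.962325 ≈ £25.38.

£25.38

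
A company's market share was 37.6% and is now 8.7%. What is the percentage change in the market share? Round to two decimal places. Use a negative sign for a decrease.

-76.86%

The change is 8.7 − 37.6 = -28.9 percentage points.
Relative to the original 37.6%, that is -28.9 ÷ 37.6 ≈ -76.86%.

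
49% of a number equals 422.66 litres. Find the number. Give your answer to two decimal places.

422.66 litres ÷ 0.49 ≈ 862.57 litres.

862.57 litres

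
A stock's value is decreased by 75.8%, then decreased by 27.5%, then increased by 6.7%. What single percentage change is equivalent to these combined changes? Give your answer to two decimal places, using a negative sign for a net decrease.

-81.28%

A 75.8% decrease multiplies by 0.242.
Then a 27.5% decrease: 0.242 × 0.725 = 0.17545.
Then a 6.7% increase: 0.17545 × 1.067 = 0.18720515.
Overall factor 0.18720515, i.e. -81.28%.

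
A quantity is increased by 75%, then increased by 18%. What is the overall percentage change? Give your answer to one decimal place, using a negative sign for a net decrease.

106.5%

A 75% increase multiplies by 1.75.
Then an 18% increase: 1.75 × 1.18 = 2.065.
Overall factor 2.065, i.e. 106.5%.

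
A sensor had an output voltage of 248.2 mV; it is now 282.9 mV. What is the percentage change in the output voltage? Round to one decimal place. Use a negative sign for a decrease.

14.0%

Change: 282.9 − 248.2 = 34.7.
Relative to the original: 34.7 ÷ 248.2 ≈ 14.0%.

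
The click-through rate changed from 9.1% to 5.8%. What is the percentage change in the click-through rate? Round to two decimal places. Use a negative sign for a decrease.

The change is 5.8 − 9.1 = -3.3 percentage points.
Relative to the original 9.1%, that is -3.3 ÷ 9.1 ≈ -36.26%.

-36.26%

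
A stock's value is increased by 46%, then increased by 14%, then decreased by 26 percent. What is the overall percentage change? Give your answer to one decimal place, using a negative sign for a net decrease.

23.2%

The combined multiplier is 1.46 × 1.14 × 0.74 = 1.231656.
That corresponds to an increase of 23.2%.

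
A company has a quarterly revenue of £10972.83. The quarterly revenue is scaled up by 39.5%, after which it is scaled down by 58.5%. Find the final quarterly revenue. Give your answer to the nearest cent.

£6352.45

Apply the 39.5% increase: £10972.83 × 1.395 = £15307.09785.
58.5% decrease: £15307.09785 × 0.415 = £6352.44560775 ≈ £6352.45.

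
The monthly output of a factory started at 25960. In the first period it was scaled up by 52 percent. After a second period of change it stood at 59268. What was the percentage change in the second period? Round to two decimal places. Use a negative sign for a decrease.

50.20%

After the first period: 25960 × 1.52 = 39459.2.
Second-period multiplier: 59268 ÷ 39459.2 ≈ 1.502007.
That is a change of 50.20%.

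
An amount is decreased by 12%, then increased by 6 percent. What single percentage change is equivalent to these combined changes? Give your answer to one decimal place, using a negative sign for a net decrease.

-6.7%

A 12% decrease multiplies by 0.88.
Then a 6% increase: 0.88 × 1.06 = 0.9328.
Overall factor 0.9328, i.e. -6.7%.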